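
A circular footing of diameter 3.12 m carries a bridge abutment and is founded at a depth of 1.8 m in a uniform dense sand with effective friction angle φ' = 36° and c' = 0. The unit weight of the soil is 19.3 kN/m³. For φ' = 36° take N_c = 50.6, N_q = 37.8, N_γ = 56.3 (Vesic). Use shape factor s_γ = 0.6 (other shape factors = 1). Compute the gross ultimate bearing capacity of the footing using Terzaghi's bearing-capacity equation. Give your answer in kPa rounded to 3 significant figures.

Overburden at base level: q = 19.3 × 1.8 = 34.74 kPa.
Surcharge term q·N_q = 34.74 × 37.8 = 1313.2 kPa; self-weight term 0.5·γ·B·N_γ·s_γ = 0.5 × 19.3 × 3.12 × 56.3 × 0.6 = 1017 kPa.
q_ult = 1313.2 + 1017 = 2330.2 kPa.

q_ult ≈ 2330 kPa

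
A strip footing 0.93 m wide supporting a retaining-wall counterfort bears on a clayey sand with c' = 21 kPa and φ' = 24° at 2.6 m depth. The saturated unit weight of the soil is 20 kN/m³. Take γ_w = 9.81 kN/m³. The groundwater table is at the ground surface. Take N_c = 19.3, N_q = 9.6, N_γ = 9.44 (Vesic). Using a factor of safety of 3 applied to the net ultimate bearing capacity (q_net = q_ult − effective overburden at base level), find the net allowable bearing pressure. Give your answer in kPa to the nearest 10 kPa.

q_all(net) ≈ 230 kPa

γ' = 20 − 9.81 = 10.19 kN/m³ (submerged throughout). q = 10.19 × 2.6 = 26.494 kPa; the same γ' applies in the ½γBN_γ term.
c·N_c = 21 × 19.3 = 405.3 kPa
q·N_q = 26.494 × 9.6 = 254.34 kPa
0.5·γ·B·N_γ = 0.5 × 10.19 × 0.93 × 9.44 = 44.73 kPa
q_ult = 405.3 + 254.34 + 44.73 = 704.37 kPa.
Net ultimate: q_net = 704.37 − 26.494 = 677.88 kPa.
q_all(net) = 677.88 / 3 = 225.96 kPa.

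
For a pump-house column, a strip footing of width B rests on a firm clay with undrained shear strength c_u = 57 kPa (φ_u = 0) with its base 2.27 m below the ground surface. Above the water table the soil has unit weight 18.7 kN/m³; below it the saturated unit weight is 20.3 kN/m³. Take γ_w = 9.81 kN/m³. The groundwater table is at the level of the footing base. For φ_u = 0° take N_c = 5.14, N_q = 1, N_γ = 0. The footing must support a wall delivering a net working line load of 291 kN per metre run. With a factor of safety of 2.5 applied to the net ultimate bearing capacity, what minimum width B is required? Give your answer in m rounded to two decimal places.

Overburden at base level: q = 18.7 × 2.27 = 42.449 kPa.
Cohesion term c·N_c = 57 × 5.14 = 292.98 kPa; surcharge term q·N_q = 42.449 × 1 = 42.449 kPa.
q_ult = 292.98 + 42.449 = 335.43 kPa.
For φ = 0 the ½γBN_γ term vanishes, so q_ult is independent of B. q_net = 335.43 − 42.449 = 292.98 kPa; q_all(net) = 292.98/2.5 = 117.19 kPa.
Required width B = w / q_all(net) = 291 / 117.19 = 2.483 m.

B = 2.48 m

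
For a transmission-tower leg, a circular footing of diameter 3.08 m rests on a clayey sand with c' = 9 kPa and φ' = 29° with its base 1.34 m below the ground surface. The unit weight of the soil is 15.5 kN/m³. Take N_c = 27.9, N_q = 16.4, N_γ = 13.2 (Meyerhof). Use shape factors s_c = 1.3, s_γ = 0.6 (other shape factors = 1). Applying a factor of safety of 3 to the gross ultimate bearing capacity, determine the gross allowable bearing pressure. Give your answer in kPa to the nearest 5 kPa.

Effective surcharge at the founding depth q = γ·D_f = 15.5 × 1.34 = 20.77 kPa.
q_ult = c·N_c·s_c + q·N_q + 0.5·γ·B·N_γ·s_γ
     = 9 × 27.9 × 1.3 + 20.77 × 16.4 + 0.5 × 15.5 × 3.08 × 13.2 × 0.6
     = 326.43 + 340.63 + 189.05 = 856.11 kPa.
q_all = q_ult / FS = 856.11 / 3 = 285.37 kPa.

q_all ≈ 285 kPa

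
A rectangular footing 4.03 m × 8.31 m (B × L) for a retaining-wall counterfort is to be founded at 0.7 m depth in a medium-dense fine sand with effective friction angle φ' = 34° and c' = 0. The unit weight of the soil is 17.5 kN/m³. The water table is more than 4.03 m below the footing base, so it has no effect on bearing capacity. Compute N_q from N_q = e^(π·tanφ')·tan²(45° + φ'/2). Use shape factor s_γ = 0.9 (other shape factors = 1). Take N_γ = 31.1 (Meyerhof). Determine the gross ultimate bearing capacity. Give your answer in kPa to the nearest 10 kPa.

tan34° = 0.6745, so N_q = e^(π×0.6745)·tan²(62°) = 8.323 × 3.537 = 29.44.
Effective surcharge at the founding depth q = γ·D_f = 17.5 × 0.7 = 12.25 kPa.
q_ult = q·N_q + 0.5·γ·B·N_γ·s_γ
     = 12.25 × 29.44 + 0.5 × 17.5 × 4.03 × 31.1 × 0.9
     = 360.64 + 987 = 1347.6 kPa.

q_ult ≈ 1350 kPa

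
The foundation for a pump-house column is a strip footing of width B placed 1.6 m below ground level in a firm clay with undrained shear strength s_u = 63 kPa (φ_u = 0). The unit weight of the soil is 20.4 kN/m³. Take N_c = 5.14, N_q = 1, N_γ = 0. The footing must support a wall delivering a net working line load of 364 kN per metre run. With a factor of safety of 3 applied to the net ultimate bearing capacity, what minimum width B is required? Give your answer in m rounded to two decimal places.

B = 3.37 m

q = γ·D_f = 20.4 × 1.6 = 32.64 kPa.
c·N_c = 63 × 5.14 = 323.82 kPa
q·N_q = 32.64 × 1 = 32.64 kPa
q_ult = 323.82 + 32.64 = 356.46 kPa.
For φ = 0 the ½γBN_γ term vanishes, so q_ult is independent of B. q_net = 356.46 − 32.64 = 323.82 kPa; q_all(net) = 323.82/3 = 107.94 kPa.
Required width B = w / q_all(net) = 364 / 107.94 = 3.372 m.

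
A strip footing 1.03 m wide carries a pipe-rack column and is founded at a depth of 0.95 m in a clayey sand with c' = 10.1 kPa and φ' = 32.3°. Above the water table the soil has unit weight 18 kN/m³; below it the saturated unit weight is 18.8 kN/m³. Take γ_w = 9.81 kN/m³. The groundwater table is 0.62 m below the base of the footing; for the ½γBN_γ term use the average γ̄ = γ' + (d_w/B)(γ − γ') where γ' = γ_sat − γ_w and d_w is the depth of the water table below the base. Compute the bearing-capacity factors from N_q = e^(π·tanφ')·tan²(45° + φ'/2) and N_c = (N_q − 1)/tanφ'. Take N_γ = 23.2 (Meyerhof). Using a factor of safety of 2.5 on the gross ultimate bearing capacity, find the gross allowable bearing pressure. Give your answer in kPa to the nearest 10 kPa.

q_all ≈ 380 kPa

N_q = e^(π·tan32.3°)·tan²(61.15°) = 24.01; N_c = (N_q − 1)/tanφ' = 36.4.
Effective surcharge at the founding depth q = γ·D_f = 18 × 0.95 = 17.1 kPa.
With d_w = 0.62 m < B, γ̄ = 8.99 + (0.62/1.03) × (18 − 8.99) = 14.413 kN/m³.
q_ult = c·N_c + q·N_q + 0.5·γ·B·N_γ
     = 10.1 × 36.398 + 17.1 × 24.01 + 0.5 × 14.413 × 1.03 × 23.2
     = 367.62 + 410.57 + 172.21 = 950.4 kPa.
q_all = 950.4 / 2.5 = 380.16 kPa.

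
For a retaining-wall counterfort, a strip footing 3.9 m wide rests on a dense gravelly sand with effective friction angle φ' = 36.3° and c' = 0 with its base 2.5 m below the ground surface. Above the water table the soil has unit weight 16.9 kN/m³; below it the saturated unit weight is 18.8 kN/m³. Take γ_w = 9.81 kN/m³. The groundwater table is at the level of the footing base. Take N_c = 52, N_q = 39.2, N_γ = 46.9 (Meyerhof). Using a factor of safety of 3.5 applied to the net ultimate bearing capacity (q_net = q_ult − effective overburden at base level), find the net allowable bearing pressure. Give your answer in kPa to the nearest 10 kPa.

q = γ·D_f = 16.9 × 2.5 = 42.25 kPa.
For the ½γBN_γ term take γ' = 18.8 − 9.81 = 8.99 kN/m³ (soil below base is submerged).
q·N_q = 42.25 × 39.2 = 1656.2 kPa
0.5·γ·B·N_γ = 0.5 × 8.99 × 3.9 × 46.9 = 822.18 kPa
q_ult = 1656.2 + 822.18 = 2478.4 kPa.
Net ultimate: q_net = 2478.4 − 42.25 = 2436.1 kPa.
q_all(net) = 2436.1 / 3.5 = 696.04 kPa.

q_all(net) ≈ 700 kPa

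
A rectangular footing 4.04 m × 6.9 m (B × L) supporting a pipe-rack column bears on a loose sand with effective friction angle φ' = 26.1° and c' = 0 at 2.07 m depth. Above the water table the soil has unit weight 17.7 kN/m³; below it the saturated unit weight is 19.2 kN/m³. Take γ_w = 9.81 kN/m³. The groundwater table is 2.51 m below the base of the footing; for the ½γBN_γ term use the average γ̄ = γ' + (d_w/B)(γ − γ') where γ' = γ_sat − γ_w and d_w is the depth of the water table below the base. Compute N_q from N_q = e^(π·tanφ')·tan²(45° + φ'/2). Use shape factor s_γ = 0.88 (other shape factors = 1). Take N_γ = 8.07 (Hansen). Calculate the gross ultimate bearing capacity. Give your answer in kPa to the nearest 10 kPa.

q_ult ≈ 650 kPa

tan26.1° = 0.4899, so N_q = e^(π×0.4899)·tan²(58.05°) = 4.66 × 2.571 = 11.98.
Effective surcharge at the founding depth q = γ·D_f = 17.7 × 2.07 = 36.639 kPa.
With d_w = 2.51 m < B, γ̄ = 9.39 + (2.51/4.04) × (17.7 − 9.39) = 14.553 kN/m³.
q_ult = q·N_q + 0.5·γ·B·N_γ·s_γ
     = 36.639 × 11.981 + 0.5 × 14.553 × 4.04 × 8.07 × 0.88
     = 438.99 + 208.76 = 647.75 kPa.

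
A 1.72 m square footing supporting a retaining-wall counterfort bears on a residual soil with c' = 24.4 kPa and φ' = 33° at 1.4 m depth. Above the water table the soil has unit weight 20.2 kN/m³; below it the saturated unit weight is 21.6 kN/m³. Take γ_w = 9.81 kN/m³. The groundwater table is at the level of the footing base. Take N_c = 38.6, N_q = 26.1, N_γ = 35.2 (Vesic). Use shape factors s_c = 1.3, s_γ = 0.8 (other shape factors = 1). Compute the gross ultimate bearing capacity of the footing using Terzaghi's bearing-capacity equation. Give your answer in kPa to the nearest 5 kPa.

Effective surcharge at the founding depth q = γ·D_f = 20.2 × 1.4 = 28.28 kPa.
The water table coincides with the base, so in the self-weight term γ → γ' = 11.79 kN/m³.
q_ult = c·N_c·s_c + q·N_q + 0.5·γ·B·N_γ·s_γ
     = 24.4 × 38.6 × 1.3 + 28.28 × 26.1 + 0.5 × 11.79 × 1.72 × 35.2 × 0.8
     = 1224.4 + 738.11 + 285.53 = 2248 kPa.

q_ult ≈ 2250 kPa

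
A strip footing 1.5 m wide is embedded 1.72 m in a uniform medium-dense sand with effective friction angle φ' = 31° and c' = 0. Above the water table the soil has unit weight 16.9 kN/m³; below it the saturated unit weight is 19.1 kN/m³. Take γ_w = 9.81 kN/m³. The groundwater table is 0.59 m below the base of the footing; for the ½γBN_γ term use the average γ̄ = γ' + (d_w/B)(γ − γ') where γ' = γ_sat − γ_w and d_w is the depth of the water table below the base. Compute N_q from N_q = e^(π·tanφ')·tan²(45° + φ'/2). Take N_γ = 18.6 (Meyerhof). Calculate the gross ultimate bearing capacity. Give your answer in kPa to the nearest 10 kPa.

q_ult ≈ 770 kPa

tan31° = 0.6009, so N_q = e^(π×0.6009)·tan²(60.5°) = 6.604 × 3.124 = 20.63.
Effective surcharge at the founding depth q = γ·D_f = 16.9 × 1.72 = 29.068 kPa.
With d_w = 0.59 m < B, γ̄ = 9.29 + (0.59/1.5) × (16.9 − 9.29) = 12.283 kN/m³.
q_ult = q·N_q + 0.5·γ·B·N_γ
     = 29.068 × 20.631 + 0.5 × 12.283 × 1.5 × 18.6
     = 599.7 + 171.35 = 771.05 kPa.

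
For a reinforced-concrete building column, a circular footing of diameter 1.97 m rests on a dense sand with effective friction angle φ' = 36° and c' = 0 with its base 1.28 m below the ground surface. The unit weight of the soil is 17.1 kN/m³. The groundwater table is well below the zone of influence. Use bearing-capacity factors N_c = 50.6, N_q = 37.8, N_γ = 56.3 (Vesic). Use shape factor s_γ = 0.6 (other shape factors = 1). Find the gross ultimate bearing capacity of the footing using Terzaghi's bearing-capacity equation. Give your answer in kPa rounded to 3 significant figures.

q_ult ≈ 1400 kPa

q = γ·D_f = 17.1 × 1.28 = 21.888 kPa.
q·N_q = 21.888 × 37.8 = 827.37 kPa
0.5·γ·B·N_γ·s_γ = 0.5 × 17.1 × 1.97 × 56.3 × 0.6 = 568.97 kPa
q_ult = 827.37 + 568.97 = 1396.3 kPa.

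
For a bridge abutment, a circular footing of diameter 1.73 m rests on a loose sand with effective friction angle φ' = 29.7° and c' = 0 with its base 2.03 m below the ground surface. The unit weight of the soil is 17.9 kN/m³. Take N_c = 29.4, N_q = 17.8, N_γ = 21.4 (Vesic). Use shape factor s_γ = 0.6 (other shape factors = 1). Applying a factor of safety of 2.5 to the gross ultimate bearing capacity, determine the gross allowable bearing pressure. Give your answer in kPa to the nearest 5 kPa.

Overburden at base level: q = 17.9 × 2.03 = 36.337 kPa.
Surcharge term q·N_q = 36.337 × 17.8 = 646.8 kPa; self-weight term 0.5·γ·B·N_γ·s_γ = 0.5 × 17.9 × 1.73 × 21.4 × 0.6 = 198.81 kPa.
q_ult = 646.8 + 198.81 = 845.61 kPa.
q_all = q_ult / FS = 845.61 / 2.5 = 338.24 kPa.

q_all ≈ 340 kPa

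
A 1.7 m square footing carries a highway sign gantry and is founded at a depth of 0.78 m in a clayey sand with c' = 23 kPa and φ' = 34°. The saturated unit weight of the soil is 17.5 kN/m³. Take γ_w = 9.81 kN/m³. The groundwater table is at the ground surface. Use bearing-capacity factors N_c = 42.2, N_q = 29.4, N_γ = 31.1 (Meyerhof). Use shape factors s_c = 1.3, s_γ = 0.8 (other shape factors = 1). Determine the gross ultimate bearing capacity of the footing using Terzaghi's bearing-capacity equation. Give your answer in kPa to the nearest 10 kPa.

q_ult ≈ 1600 kPa

γ' = 17.5 − 9.81 = 7.69 kN/m³ (submerged throughout). q = 7.69 × 0.78 = 5.9982 kPa; the same γ' applies in the ½γBN_γ term.
c·N_c·s_c = 23 × 42.2 × 1.3 = 1261.8 kPa
q·N_q = 5.9982 × 29.4 = 176.35 kPa
0.5·γ·B·N_γ·s_γ = 0.5 × 7.69 × 1.7 × 31.1 × 0.8 = 162.63 kPa
q_ult = 1261.8 + 176.35 + 162.63 = 1600.8 kPa.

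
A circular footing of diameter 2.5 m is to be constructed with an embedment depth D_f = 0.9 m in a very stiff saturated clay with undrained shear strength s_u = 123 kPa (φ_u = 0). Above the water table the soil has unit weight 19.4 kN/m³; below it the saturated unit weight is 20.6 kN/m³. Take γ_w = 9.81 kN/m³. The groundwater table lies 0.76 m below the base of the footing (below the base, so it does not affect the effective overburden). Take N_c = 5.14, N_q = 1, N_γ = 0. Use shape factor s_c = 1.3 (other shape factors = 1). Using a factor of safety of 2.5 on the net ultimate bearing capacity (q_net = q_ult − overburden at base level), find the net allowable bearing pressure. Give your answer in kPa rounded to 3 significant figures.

q_all(net) ≈ 329 kPa

q = γ·D_f = 19.4 × 0.9 = 17.46 kPa.
c·N_c·s_c = 123 × 5.14 × 1.3 = 821.89 kPa
q·N_q = 17.46 × 1 = 17.46 kPa
q_ult = 821.89 + 17.46 = 839.35 kPa.
q_net = 839.35 − 17.46 = 821.89 kPa.
q_all(net) = 821.89 / 2.5 = 328.75 kPa.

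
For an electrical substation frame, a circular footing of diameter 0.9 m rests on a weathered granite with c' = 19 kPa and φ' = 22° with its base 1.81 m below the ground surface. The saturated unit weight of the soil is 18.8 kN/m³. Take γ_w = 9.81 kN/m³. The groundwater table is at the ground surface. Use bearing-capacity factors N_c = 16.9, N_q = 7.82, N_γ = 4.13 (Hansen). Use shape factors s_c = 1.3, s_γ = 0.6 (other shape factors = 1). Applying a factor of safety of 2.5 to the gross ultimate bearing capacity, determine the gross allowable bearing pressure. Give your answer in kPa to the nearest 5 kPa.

q_all ≈ 220 kPa

With the water table at the surface the whole profile is submerged: γ' = 18.8 − 9.81 = 8.99 kN/m³, so q = γ'·D_f = 16.272 kPa; the same γ' applies in the ½γBN_γ term.
q_ult = c·N_c·s_c + q·N_q + 0.5·γ·B·N_γ·s_γ
     = 19 × 16.9 × 1.3 + 16.272 × 7.82 + 0.5 × 8.99 × 0.9 × 4.13 × 0.6
     = 417.43 + 127.25 + 10.025 = 554.7 kPa.
q_all = q_ult / FS = 554.7 / 2.5 = 221.88 kPa.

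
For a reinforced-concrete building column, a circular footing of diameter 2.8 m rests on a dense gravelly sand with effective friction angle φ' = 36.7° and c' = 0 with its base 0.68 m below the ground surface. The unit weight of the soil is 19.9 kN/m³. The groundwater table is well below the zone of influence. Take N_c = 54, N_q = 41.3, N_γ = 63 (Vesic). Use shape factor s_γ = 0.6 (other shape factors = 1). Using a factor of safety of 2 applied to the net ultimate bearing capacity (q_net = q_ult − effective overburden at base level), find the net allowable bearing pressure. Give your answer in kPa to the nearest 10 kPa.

q_all(net) ≈ 800 kPa

Overburden at base level: q = 19.9 × 0.68 = 13.532 kPa.
Surcharge term q·N_q = 13.532 × 41.3 = 558.87 kPa; self-weight term 0.5·γ·B·N_γ·s_γ = 0.5 × 19.9 × 2.8 × 63 × 0.6 = 1053.1 kPa.
q_ult = 558.87 + 1053.1 = 1612 kPa.
Net ultimate: q_net = 1612 − 13.532 = 1598.4 kPa.
q_all(net) = 1598.4 / 2 = 799.22 kPa.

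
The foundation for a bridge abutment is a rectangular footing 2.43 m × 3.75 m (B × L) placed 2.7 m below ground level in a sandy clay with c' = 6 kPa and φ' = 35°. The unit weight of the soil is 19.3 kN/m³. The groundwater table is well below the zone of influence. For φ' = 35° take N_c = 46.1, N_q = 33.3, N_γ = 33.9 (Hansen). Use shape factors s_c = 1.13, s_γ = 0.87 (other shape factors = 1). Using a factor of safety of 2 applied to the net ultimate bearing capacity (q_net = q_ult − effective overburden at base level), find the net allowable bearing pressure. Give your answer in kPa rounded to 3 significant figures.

q_all(net) ≈ 1340 kPa

Overburden at base level: q = 19.3 × 2.7 = 52.11 kPa.
Cohesion term c·N_c·s_c = 6 × 46.1 × 1.13 = 312.56 kPa; surcharge term q·N_q = 52.11 × 33.3 = 1735.3 kPa; self-weight term 0.5·γ·B·N_γ·s_γ = 0.5 × 19.3 × 2.43 × 33.9 × 0.87 = 691.6 kPa.
q_ult = 312.56 + 1735.3 + 691.6 = 2739.4 kPa.
Net ultimate: q_net = 2739.4 − 52.11 = 2687.3 kPa.
q_all(net) = 2687.3 / 2 = 1343.7 kPa.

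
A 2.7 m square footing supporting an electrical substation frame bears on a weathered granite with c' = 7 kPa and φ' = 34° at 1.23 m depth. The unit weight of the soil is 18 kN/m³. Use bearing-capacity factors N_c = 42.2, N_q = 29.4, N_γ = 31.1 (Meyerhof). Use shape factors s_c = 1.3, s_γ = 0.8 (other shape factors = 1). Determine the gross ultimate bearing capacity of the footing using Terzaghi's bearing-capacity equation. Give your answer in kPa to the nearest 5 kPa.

Overburden at base level: q = 18 × 1.23 = 22.14 kPa.
Cohesion term c·N_c·s_c = 7 × 42.2 × 1.3 = 384.02 kPa; surcharge term q·N_q = 22.14 × 29.4 = 650.92 kPa; self-weight term 0.5·γ·B·N_γ·s_γ = 0.5 × 18 × 2.7 × 31.1 × 0.8 = 604.58 kPa.
q_ult = 384.02 + 650.92 + 604.58 = 1639.5 kPa.

q_ult ≈ 1640 kPa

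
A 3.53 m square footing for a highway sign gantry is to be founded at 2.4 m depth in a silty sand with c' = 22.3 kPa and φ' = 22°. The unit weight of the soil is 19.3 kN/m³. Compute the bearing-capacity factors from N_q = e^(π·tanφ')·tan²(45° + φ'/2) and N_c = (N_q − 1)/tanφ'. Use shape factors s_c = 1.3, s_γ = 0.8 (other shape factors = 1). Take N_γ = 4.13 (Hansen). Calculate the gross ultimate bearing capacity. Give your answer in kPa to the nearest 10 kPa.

tan22° = 0.404, so N_q = e^(π×0.404)·tan²(56°) = 3.558 × 2.198 = 7.82.
N_c = (7.82 − 1)/tan22° = 16.88.
Overburden at base level: q = 19.3 × 2.4 = 46.32 kPa.
Cohesion term c·N_c·s_c = 22.3 × 16.883 × 1.3 = 489.43 kPa; surcharge term q·N_q = 46.32 × 7.8211 = 362.27 kPa; self-weight term 0.5·γ·B·N_γ·s_γ = 0.5 × 19.3 × 3.53 × 4.13 × 0.8 = 112.55 kPa.
q_ult = 489.43 + 362.27 + 112.55 = 964.26 kPa.

q_ult ≈ 960 kPa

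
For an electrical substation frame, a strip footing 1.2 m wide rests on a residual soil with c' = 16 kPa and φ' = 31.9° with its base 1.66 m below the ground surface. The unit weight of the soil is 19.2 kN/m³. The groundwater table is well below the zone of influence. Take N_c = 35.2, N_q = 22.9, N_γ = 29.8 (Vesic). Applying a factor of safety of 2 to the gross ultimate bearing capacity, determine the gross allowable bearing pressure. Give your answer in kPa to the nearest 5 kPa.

q_all ≈ 820 kPa

Overburden at base level: q = 19.2 × 1.66 = 31.872 kPa.
Cohesion term c·N_c = 16 × 35.2 = 563.2 kPa; surcharge term q·N_q = 31.872 × 22.9 = 729.87 kPa; self-weight term 0.5·γ·B·N_γ = 0.5 × 19.2 × 1.2 × 29.8 = 343.3 kPa.
q_ult = 563.2 + 729.87 + 343.3 = 1636.4 kPa.
q_all = q_ult / FS = 1636.4 / 2 = 818.18 kPa.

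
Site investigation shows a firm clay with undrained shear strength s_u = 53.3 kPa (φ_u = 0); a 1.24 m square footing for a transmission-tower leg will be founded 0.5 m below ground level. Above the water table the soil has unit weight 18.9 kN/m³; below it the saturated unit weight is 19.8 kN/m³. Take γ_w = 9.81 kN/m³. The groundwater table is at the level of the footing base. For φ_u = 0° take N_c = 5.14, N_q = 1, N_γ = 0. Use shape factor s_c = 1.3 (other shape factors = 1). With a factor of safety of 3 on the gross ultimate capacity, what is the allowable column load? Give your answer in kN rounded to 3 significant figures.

P_all ≈ 187 kN

q = γ·D_f = 18.9 × 0.5 = 9.45 kPa.
c·N_c·s_c = 53.3 × 5.14 × 1.3 = 356.15 kPa
q·N_q = 9.45 × 1 = 9.45 kPa
q_ult = 356.15 + 9.45 = 365.6 kPa.
Gross allowable pressure q_all = 365.6 / 3 = 121.87 kPa.
Footing area = 1.5376 m², so allowable column load = 121.87 × 1.5376 = 187.38 kN.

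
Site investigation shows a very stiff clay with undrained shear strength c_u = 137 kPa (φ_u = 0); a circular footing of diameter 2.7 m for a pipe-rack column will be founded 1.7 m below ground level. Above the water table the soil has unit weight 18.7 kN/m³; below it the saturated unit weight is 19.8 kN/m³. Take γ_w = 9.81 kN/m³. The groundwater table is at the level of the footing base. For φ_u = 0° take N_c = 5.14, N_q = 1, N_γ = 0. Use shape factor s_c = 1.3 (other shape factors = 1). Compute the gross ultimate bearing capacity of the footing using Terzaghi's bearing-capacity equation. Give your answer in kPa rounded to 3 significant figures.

Effective surcharge at the founding depth q = γ·D_f = 18.7 × 1.7 = 31.79 kPa.
q_ult = c·N_c·s_c + q·N_q
     = 137 × 5.14 × 1.3 + 31.79 × 1
     = 915.43 + 31.79 = 947.22 kPa.

q_ult ≈ 947 kPa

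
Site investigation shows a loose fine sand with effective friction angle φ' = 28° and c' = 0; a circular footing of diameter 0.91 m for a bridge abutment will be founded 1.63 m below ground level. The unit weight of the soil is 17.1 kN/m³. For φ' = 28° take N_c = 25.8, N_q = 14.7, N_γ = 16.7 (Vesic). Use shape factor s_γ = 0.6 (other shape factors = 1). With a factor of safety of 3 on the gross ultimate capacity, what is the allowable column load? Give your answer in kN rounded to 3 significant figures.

Effective surcharge at the founding depth q = γ·D_f = 17.1 × 1.63 = 27.873 kPa.
q_ult = q·N_q + 0.5·γ·B·N_γ·s_γ
     = 27.873 × 14.7 + 0.5 × 17.1 × 0.91 × 16.7 × 0.6
     = 409.73 + 77.961 = 487.69 kPa.
Gross allowable pressure q_all = 487.69 / 3 = 162.56 kPa.
Footing area = 0.6504 m², so allowable column load = 162.56 × 0.6504 = 105.73 kN.

P_all ≈ 106 kN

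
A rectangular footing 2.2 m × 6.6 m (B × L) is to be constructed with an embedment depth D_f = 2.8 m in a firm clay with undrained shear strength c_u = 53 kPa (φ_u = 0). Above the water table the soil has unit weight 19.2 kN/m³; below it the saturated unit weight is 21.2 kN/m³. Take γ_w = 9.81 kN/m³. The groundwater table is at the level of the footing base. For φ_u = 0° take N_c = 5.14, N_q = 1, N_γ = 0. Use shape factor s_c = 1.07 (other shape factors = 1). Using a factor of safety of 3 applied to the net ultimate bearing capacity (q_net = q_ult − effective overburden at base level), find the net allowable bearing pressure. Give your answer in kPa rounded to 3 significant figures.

q_all(net) ≈ 97.2 kPa

q = γ·D_f = 19.2 × 2.8 = 53.76 kPa.
c·N_c·s_c = 53 × 5.14 × 1.07 = 291.49 kPa
q·N_q = 53.76 × 1 = 53.76 kPa
q_ult = 291.49 + 53.76 = 345.25 kPa.
Net ultimate: q_net = 345.25 − 53.76 = 291.49 kPa.
q_all(net) = 291.49 / 3 = 97.163 kPa.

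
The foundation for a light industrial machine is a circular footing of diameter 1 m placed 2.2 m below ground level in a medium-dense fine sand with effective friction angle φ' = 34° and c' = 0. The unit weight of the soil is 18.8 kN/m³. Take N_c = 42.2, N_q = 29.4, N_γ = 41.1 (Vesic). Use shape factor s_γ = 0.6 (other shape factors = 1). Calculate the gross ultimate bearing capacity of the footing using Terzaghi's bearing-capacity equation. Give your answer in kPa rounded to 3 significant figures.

q_ult ≈ 1450 kPa

Effective surcharge at the founding depth q = γ·D_f = 18.8 × 2.2 = 41.36 kPa.
q_ult = q·N_q + 0.5·γ·B·N_γ·s_γ
     = 41.36 × 29.4 + 0.5 × 18.8 × 1 × 41.1 × 0.6
     = 1216 + 231.8 = 1447.8 kPa.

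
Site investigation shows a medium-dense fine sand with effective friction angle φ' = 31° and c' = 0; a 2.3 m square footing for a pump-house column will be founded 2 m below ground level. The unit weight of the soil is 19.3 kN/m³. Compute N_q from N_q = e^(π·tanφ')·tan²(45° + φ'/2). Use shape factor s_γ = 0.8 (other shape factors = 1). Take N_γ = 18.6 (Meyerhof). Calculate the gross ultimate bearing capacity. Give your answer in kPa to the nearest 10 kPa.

tan31° = 0.6009, so N_q = e^(π×0.6009)·tan²(60.5°) = 6.604 × 3.124 = 20.63.
q = γ·D_f = 19.3 × 2 = 38.6 kPa.
q·N_q = 38.6 × 20.631 = 796.35 kPa
0.5·γ·B·N_γ·s_γ = 0.5 × 19.3 × 2.3 × 18.6 × 0.8 = 330.26 kPa
q_ult = 796.35 + 330.26 = 1126.6 kPa.

q_ult ≈ 1130 kPa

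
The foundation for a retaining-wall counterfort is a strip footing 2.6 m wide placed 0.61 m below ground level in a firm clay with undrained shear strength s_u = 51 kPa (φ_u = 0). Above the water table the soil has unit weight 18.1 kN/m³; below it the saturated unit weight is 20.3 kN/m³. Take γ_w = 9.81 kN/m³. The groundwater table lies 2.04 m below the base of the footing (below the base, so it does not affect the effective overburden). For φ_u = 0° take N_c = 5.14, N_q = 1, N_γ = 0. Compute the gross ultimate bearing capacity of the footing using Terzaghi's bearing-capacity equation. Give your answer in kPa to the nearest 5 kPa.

Overburden at base level: q = 18.1 × 0.61 = 11.041 kPa.
Cohesion term c·N_c = 51 × 5.14 = 262.14 kPa; surcharge term q·N_q = 11.041 × 1 = 11.041 kPa.
q_ult = 262.14 + 11.041 = 273.18 kPa.

q_ult ≈ 275 kPa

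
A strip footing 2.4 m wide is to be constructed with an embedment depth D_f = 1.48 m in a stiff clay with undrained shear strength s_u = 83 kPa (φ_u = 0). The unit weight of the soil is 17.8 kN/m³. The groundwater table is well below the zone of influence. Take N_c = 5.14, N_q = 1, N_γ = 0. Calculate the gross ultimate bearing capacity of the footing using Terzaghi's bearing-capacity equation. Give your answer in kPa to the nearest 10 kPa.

q_ult ≈ 450 kPa

Overburden at base level: q = 17.8 × 1.48 = 26.344 kPa.
Cohesion term c·N_c = 83 × 5.14 = 426.62 kPa; surcharge term q·N_q = 26.344 × 1 = 26.344 kPa.
q_ult = 426.62 + 26.344 = 452.96 kPa.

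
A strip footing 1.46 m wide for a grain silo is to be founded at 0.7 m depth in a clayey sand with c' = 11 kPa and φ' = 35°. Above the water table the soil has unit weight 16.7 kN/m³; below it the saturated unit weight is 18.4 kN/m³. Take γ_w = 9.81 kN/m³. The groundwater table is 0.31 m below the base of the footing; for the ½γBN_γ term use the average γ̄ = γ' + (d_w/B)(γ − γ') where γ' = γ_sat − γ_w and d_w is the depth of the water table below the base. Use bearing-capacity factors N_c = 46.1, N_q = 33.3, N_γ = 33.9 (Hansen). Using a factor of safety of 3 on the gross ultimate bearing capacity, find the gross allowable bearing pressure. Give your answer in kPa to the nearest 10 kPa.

Overburden at base level: q = 16.7 × 0.7 = 11.69 kPa.
The water table is 0.31 m below the base (< B = 1.46 m), so the ½γBN_γ term uses γ̄ = γ' + (d_w/B)(γ − γ') = 8.59 + (0.31/1.46)(16.7 − 8.59) = 10.312 kN/m³.
Cohesion term c·N_c = 11 × 46.1 = 507.1 kPa; surcharge term q·N_q = 11.69 × 33.3 = 389.28 kPa; self-weight term 0.5·γ·B·N_γ = 0.5 × 10.312 × 1.46 × 33.9 = 255.19 kPa.
q_ult = 507.1 + 389.28 + 255.19 = 1151.6 kPa.
q_all = 1151.6 / 3 = 383.86 kPa.

q_all ≈ 380 kPa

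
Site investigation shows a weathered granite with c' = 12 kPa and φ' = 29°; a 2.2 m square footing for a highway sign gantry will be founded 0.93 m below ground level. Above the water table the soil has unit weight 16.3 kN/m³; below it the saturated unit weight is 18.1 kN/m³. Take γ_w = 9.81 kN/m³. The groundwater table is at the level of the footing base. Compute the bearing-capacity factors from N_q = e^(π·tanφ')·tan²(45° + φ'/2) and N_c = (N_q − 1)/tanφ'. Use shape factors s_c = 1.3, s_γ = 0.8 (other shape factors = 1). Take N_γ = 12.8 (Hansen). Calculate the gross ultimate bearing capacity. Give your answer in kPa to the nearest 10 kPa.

tan29° = 0.5543, so N_q = e^(π×0.5543)·tan²(59.5°) = 5.705 × 2.882 = 16.44.
N_c = (16.44 − 1)/tan29° = 27.86.
Effective surcharge at the founding depth q = γ·D_f = 16.3 × 0.93 = 15.159 kPa.
The water table coincides with the base, so in the self-weight term γ → γ' = 8.29 kN/m³.
q_ult = c·N_c·s_c + q·N_q + 0.5·γ·B·N_γ·s_γ
     = 12 × 27.86 × 1.3 + 15.159 × 16.443 + 0.5 × 8.29 × 2.2 × 12.8 × 0.8
     = 434.62 + 249.26 + 93.379 = 777.27 kPa.

q_ult ≈ 780 kPa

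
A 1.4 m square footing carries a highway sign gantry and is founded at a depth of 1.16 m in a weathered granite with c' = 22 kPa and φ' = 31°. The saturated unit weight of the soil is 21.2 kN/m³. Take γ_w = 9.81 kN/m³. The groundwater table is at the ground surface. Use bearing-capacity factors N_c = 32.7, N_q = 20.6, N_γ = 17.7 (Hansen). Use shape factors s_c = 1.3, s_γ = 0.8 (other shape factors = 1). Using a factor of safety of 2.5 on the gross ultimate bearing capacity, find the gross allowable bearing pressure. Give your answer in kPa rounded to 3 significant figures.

q_all ≈ 528 kPa

Water table at ground surface, so effective unit weight γ' = 21.2 − 9.81 = 11.39 kN/m³ is used throughout; overburden q = 11.39 × 1.16 = 13.212 kPa; the same γ' applies in the ½γBN_γ term.
Cohesion term c·N_c·s_c = 22 × 32.7 × 1.3 = 935.22 kPa; surcharge term q·N_q = 13.212 × 20.6 = 272.18 kPa; self-weight term 0.5·γ·B·N_γ·s_γ = 0.5 × 11.39 × 1.4 × 17.7 × 0.8 = 112.9 kPa.
q_ult = 935.22 + 272.18 + 112.9 = 1320.3 kPa.
q_all = 1320.3 / 2.5 = 528.12 kPa.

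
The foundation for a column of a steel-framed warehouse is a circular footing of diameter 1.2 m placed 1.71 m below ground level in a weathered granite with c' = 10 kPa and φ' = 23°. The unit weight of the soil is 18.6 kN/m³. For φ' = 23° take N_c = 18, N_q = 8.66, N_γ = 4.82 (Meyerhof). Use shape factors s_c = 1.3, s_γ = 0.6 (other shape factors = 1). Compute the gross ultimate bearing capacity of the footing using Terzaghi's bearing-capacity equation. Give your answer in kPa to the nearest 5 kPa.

Effective surcharge at the founding depth q = γ·D_f = 18.6 × 1.71 = 31.806 kPa.
q_ult = c·N_c·s_c + q·N_q + 0.5·γ·B·N_γ·s_γ
     = 10 × 18 × 1.3 + 31.806 × 8.66 + 0.5 × 18.6 × 1.2 × 4.82 × 0.6
     = 234 + 275.44 + 32.275 = 541.71 kPa.

q_ult ≈ 540 kPa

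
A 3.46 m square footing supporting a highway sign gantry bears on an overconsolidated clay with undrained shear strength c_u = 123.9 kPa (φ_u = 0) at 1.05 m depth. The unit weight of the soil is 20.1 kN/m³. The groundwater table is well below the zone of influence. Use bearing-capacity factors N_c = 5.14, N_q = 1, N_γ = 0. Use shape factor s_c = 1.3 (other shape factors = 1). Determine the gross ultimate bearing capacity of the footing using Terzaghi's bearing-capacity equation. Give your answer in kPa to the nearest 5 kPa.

q_ult ≈ 850 kPa

q = γ·D_f = 20.1 × 1.05 = 21.105 kPa.
c·N_c·s_c = 123.9 × 5.14 × 1.3 = 827.9 kPa
q·N_q = 21.105 × 1 = 21.105 kPa
q_ult = 827.9 + 21.105 = 849 kPa.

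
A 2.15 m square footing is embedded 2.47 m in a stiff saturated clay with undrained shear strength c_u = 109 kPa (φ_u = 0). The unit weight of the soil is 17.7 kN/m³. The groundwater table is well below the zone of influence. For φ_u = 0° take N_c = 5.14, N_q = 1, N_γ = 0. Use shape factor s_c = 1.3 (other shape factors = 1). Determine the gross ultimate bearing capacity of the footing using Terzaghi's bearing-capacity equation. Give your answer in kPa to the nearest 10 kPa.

q_ult ≈ 770 kPa

Effective surcharge at the founding depth q = γ·D_f = 17.7 × 2.47 = 43.719 kPa.
q_ult = c·N_c·s_c + q·N_q
     = 109 × 5.14 × 1.3 + 43.719 × 1
     = 728.34 + 43.719 = 772.06 kPa.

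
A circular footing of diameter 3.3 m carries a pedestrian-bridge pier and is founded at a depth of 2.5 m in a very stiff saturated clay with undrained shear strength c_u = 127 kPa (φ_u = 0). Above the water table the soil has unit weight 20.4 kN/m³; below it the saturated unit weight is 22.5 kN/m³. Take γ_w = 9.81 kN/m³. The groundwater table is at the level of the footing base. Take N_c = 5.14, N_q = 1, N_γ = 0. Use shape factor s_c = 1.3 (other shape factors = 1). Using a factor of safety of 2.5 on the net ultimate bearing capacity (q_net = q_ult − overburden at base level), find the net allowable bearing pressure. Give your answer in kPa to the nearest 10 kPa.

q = γ·D_f = 20.4 × 2.5 = 51 kPa.
c·N_c·s_c = 127 × 5.14 × 1.3 = 848.61 kPa
q·N_q = 51 × 1 = 51 kPa
q_ult = 848.61 + 51 = 899.61 kPa.
q_net = 899.61 − 51 = 848.61 kPa.
q_all(net) = 848.61 / 2.5 = 339.45 kPa.

q_all(net) ≈ 340 kPa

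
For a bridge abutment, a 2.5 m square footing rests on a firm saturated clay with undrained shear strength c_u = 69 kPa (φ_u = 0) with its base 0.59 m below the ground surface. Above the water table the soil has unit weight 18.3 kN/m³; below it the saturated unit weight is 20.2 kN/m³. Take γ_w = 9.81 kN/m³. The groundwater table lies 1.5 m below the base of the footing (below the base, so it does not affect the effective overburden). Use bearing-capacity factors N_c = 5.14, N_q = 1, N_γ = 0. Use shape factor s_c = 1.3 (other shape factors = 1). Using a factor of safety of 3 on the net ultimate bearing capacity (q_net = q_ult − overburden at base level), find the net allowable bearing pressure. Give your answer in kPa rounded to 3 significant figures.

q_all(net) ≈ 154 kPa

q = γ·D_f = 18.3 × 0.59 = 10.797 kPa.
c·N_c·s_c = 69 × 5.14 × 1.3 = 461.06 kPa
q·N_q = 10.797 × 1 = 10.797 kPa
q_ult = 461.06 + 10.797 = 471.86 kPa.
q_net = 471.86 − 10.797 = 461.06 kPa.
q_all(net) = 461.06 / 3 = 153.69 kPa.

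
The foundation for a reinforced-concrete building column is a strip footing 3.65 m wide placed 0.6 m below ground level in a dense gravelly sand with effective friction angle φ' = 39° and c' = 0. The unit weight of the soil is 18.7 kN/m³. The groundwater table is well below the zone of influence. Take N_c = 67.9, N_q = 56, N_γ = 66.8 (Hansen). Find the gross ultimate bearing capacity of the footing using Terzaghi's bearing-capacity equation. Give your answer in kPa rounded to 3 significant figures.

q_ult ≈ 2910 kPa

Effective surcharge at the founding depth q = γ·D_f = 18.7 × 0.6 = 11.22 kPa.
q_ult = q·N_q + 0.5·γ·B·N_γ
     = 11.22 × 56 + 0.5 × 18.7 × 3.65 × 66.8
     = 628.32 + 2279.7 = 2908 kPa.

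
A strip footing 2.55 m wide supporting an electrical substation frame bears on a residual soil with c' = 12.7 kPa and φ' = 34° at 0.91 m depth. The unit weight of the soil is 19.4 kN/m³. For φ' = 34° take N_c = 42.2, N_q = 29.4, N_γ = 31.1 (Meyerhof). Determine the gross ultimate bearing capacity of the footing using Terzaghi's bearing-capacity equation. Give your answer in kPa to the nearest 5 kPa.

Overburden at base level: q = 19.4 × 0.91 = 17.654 kPa.
Cohesion term c·N_c = 12.7 × 42.2 = 535.94 kPa; surcharge term q·N_q = 17.654 × 29.4 = 519.03 kPa; self-weight term 0.5·γ·B·N_γ = 0.5 × 19.4 × 2.55 × 31.1 = 769.26 kPa.
q_ult = 535.94 + 519.03 + 769.26 = 1824.2 kPa.

q_ult ≈ 1825 kPa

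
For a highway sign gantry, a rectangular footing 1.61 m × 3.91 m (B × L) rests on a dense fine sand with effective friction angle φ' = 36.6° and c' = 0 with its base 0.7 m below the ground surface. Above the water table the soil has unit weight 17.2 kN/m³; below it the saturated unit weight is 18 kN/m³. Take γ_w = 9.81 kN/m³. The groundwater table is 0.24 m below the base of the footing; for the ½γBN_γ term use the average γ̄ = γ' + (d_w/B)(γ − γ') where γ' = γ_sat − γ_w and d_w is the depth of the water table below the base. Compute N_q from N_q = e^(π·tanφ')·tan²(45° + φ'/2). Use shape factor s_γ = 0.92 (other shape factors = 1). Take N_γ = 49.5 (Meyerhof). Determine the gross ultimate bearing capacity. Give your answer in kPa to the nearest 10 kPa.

q_ult ≈ 840 kPa

tan36.6° = 0.7427, so N_q = e^(π×0.7427)·tan²(63.3°) = 10.31 × 3.953 = 40.76.
Effective surcharge at the founding depth q = γ·D_f = 17.2 × 0.7 = 12.04 kPa.
With d_w = 0.24 m < B, γ̄ = 8.19 + (0.24/1.61) × (17.2 − 8.19) = 9.5331 kN/m³.
q_ult = q·N_q + 0.5·γ·B·N_γ·s_γ
     = 12.04 × 40.76 + 0.5 × 9.5331 × 1.61 × 49.5 × 0.92
     = 490.75 + 349.48 = 840.23 kPa.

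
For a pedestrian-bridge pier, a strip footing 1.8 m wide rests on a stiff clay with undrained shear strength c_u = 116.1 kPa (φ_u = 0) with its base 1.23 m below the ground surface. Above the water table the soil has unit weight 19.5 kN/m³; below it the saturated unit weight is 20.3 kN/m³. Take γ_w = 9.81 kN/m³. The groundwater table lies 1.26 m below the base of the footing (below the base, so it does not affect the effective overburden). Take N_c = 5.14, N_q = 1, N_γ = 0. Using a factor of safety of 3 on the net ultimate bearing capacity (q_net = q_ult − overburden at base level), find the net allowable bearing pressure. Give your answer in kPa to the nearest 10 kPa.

Overburden at base level: q = 19.5 × 1.23 = 23.985 kPa.
Cohesion term c·N_c = 116.1 × 5.14 = 596.75 kPa; surcharge term q·N_q = 23.985 × 1 = 23.985 kPa.
q_ult = 596.75 + 23.985 = 620.74 kPa.
q_net = 620.74 − 23.985 = 596.75 kPa.
q_all(net) = 596.75 / 3 = 198.92 kPa.

q_all(net) ≈ 200 kPa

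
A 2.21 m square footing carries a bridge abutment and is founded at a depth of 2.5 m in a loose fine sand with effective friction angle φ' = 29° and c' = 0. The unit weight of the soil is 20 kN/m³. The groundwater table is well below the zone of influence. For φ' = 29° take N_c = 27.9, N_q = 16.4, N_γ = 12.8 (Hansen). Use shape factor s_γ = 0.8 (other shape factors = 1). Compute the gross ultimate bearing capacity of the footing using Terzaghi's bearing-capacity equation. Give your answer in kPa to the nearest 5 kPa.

Overburden at base level: q = 20 × 2.5 = 50 kPa.
Surcharge term q·N_q = 50 × 16.4 = 820 kPa; self-weight term 0.5·γ·B·N_γ·s_γ = 0.5 × 20 × 2.21 × 12.8 × 0.8 = 226.3 kPa.
q_ult = 820 + 226.3 = 1046.3 kPa.

q_ult ≈ 1045 kPa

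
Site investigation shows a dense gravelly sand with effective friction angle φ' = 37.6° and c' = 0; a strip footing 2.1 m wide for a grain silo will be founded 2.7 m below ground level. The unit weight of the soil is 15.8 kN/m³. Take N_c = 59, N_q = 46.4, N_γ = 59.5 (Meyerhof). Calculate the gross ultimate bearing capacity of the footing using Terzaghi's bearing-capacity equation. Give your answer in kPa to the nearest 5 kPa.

q_ult ≈ 2965 kPa

Overburden at base level: q = 15.8 × 2.7 = 42.66 kPa.
Surcharge term q·N_q = 42.66 × 46.4 = 1979.4 kPa; self-weight term 0.5·γ·B·N_γ = 0.5 × 15.8 × 2.1 × 59.5 = 987.11 kPa.
q_ult = 1979.4 + 987.11 = 2966.5 kPa.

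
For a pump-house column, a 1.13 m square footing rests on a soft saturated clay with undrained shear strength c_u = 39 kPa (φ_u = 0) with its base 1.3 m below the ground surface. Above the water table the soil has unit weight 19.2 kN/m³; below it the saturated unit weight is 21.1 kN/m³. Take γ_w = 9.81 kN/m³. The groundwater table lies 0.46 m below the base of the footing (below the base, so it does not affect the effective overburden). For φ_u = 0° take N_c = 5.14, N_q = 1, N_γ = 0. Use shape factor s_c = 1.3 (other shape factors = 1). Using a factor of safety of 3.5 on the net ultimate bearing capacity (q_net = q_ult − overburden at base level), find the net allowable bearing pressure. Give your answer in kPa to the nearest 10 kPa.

q = γ·D_f = 19.2 × 1.3 = 24.96 kPa.
c·N_c·s_c = 39 × 5.14 × 1.3 = 260.6 kPa
q·N_q = 24.96 × 1 = 24.96 kPa
q_ult = 260.6 + 24.96 = 285.56 kPa.
q_net = 285.56 − 24.96 = 260.6 kPa.
q_all(net) = 260.6 / 3.5 = 74.457 kPa.

q_all(net) ≈ 70 kPa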